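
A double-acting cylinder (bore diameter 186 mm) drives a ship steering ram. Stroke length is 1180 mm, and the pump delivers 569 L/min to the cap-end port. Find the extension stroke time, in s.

Cap-side area A_cap = π/4 × (186 mm)² = 27170 mm^2
Swept volume V = A × L; t = V / Q = A·L / Q

t ≈ 3.38 s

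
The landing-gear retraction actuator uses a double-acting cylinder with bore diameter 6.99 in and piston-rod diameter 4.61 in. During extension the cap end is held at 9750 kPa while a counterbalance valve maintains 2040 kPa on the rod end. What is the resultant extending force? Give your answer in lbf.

Cap-side area A_cap = π/4 × (6.99 in)² = 38.37 in^2
Rod-side annular area A_ann = π/4 × (6.99² − 4.61²) = 21.68 in^2
Net thrust = P_cap·A_cap − P_rod·A_ann = 54270 lbf − 6416 lbf

F ≈ 47900 lbf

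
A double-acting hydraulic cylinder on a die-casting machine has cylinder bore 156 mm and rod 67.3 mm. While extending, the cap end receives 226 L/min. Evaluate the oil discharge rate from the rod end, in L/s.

Cap-side area A_cap = π/4 × (156 mm)² = 19110 mm^2
Rod-side annular area A_ann = π/4 × (156² − 67.3²) = 15560 mm^2
Piston speed v = Q_in/A_cap; rod-end outflow Q_out = v × A_ann = Q_in × A_ann/A_cap.

Q_out ≈ 3.07 L/s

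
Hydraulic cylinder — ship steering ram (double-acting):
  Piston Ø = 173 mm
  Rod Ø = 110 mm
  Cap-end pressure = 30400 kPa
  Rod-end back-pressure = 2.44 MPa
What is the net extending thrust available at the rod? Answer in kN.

Cap-side area A_cap = π/4 × (173 mm)² = 23510 mm^2
Rod-side annular area A_ann = π/4 × (173² − 110²) = 14000 mm^2
Net thrust = P_cap·A_cap − P_rod·A_ann = 714.6 kN − 34.17 kN

F ≈ 680 kN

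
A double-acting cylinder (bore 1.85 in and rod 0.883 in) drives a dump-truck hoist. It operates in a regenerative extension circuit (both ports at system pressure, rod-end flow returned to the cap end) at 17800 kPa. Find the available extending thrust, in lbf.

F ≈ 1580 lbf

With equal pressure on both faces, forces on the annular region cancel; the net push is pressure × rod cross-section.
Rod cross-section A_rod = π/4 × (0.883 in)² = 0.6124 in^2
F = P × A_rod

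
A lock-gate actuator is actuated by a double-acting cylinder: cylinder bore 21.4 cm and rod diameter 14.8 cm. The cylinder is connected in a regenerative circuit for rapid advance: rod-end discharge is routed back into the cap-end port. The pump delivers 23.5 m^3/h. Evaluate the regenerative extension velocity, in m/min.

v ≈ 22.8 m/min

In regeneration the rod-end outflow joins the pump flow into the cap end, so the net volume the pump must supply per unit advance equals the rod cross-section area.
Rod cross-section A_rod = π/4 × (14.8 cm)² = 172.0 cm^2
v = Q_pump / A_rod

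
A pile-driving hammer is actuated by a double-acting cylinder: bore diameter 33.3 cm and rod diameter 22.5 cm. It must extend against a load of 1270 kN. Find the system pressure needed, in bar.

Cap-side area A_cap = π/4 × (33.3 cm)² = 870.9 cm^2
P = F / A = 1270 kN / A

P ≈ 146 bar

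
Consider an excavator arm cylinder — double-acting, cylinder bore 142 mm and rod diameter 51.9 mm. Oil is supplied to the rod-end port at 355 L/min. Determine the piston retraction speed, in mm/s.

v ≈ 431 mm/s

Rod-side annular area A_ann = π/4 × (142² − 51.9²) = 13720 mm^2
Flow into the rod-end port fills the annular volume.
v = Q / A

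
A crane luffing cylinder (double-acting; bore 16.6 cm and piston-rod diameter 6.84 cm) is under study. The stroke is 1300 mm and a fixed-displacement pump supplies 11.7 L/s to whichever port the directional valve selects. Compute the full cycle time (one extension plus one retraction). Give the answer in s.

Cap-side area A_cap = π/4 × (16.6 cm)² = 216.4 cm^2
Rod-side annular area A_ann = π/4 × (16.6² − 6.84²) = 179.7 cm^2
t_ext = A_cap·L/Q = 2.405 s
t_ret = A_ann·L/Q = 1.996 s
t_cycle = t_ext + t_ret

t ≈ 4.40 s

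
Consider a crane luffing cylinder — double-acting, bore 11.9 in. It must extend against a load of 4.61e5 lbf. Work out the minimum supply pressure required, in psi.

Cap-side area A_cap = π/4 × (11.9 in)² = 111.2 in^2
P = F / A = 4.61e5 lbf / A

P ≈ 4140 psi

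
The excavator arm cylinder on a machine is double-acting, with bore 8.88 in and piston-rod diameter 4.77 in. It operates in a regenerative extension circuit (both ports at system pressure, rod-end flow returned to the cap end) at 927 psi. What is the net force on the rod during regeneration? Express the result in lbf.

F ≈ 16600 lbf

With equal pressure on both faces, forces on the annular region cancel; the net push is pressure × rod cross-section.
Rod cross-section A_rod = π/4 × (4.77 in)² = 17.87 in^2
F = P × A_rod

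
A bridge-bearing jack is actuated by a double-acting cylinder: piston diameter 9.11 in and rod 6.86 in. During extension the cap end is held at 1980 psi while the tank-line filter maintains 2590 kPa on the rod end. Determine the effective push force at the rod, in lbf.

Cap-side area A_cap = π/4 × (9.11 in)² = 65.18 in^2
Rod-side annular area A_ann = π/4 × (9.11² − 6.86²) = 28.22 in^2
Net thrust = P_cap·A_cap − P_rod·A_ann = 1.291e5 lbf − 10600 lbf

F ≈ 1.18e5 lbf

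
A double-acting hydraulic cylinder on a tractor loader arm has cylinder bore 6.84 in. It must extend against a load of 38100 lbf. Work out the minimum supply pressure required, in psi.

Cap-side area A_cap = π/4 × (6.84 in)² = 36.75 in^2
P = F / A = 38100 lbf / A

P ≈ 1040 psi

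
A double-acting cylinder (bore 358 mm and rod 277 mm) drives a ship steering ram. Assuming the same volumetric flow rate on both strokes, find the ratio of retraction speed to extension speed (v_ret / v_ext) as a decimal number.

v_ret/v_ext ≈ 2.49

Cap-side area A_cap = π/4 × (358 mm)² = 1.007e5 mm^2
Rod-side annular area A_ann = π/4 × (358² − 277²) = 40400 mm^2
For equal Q, v ∝ 1/A, so v_ret/v_ext = A_cap/A_ann.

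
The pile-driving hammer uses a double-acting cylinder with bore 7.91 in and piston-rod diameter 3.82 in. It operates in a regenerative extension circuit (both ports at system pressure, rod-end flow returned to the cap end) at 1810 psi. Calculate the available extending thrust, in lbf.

With equal pressure on both faces, forces on the annular region cancel; the net push is pressure × rod cross-section.
Rod cross-section A_rod = π/4 × (3.82 in)² = 11.46 in^2
F = P × A_rod

F ≈ 20700 lbf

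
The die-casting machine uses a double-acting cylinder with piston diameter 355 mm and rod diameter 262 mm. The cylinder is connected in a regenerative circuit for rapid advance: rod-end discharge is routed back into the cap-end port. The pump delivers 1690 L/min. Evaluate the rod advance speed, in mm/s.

v ≈ 522 mm/s

In regeneration the rod-end outflow joins the pump flow into the cap end, so the net volume the pump must supply per unit advance equals the rod cross-section area.
Rod cross-section A_rod = π/4 × (262 mm)² = 53910 mm^2
v = Q_pump / A_rod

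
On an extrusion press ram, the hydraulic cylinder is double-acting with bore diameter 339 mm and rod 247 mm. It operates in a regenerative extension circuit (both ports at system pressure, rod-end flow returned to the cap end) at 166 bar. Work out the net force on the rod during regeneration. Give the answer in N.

With equal pressure on both faces, forces on the annular region cancel; the net push is pressure × rod cross-section.
Rod cross-section A_rod = π/4 × (247 mm)² = 47920 mm^2
F = P × A_rod

F ≈ 7.95e5 N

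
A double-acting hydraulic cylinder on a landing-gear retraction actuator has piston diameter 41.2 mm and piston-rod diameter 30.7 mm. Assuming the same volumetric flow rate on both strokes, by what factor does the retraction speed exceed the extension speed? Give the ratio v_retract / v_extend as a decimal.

Cap-side area A_cap = π/4 × (41.2 mm)² = 1333 mm^2
Rod-side annular area A_ann = π/4 × (41.2² − 30.7²) = 592.9 mm^2
For equal Q, v ∝ 1/A, so v_ret/v_ext = A_cap/A_ann.

v_ret/v_ext ≈ 2.25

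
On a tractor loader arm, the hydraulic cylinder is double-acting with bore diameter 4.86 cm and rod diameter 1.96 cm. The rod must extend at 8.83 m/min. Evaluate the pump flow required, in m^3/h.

Cap-side area A_cap = π/4 × (4.86 cm)² = 18.55 cm^2
Q = A × v

Q ≈ 0.983 m^3/h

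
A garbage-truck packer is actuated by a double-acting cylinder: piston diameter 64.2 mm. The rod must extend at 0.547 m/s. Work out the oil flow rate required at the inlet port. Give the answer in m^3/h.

Cap-side area A_cap = π/4 × (64.2 mm)² = 3237 mm^2
Q = A × v

Q ≈ 6.37 m^3/h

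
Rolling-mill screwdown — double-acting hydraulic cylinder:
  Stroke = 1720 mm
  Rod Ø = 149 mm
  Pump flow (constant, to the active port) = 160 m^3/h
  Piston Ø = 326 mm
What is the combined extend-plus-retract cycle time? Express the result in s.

t ≈ 5.79 s

Cap-side area A_cap = π/4 × (326 mm)² = 83470 mm^2
Rod-side annular area A_ann = π/4 × (326² − 149²) = 66030 mm^2
t_ext = A_cap·L/Q = 3.230 s
t_ret = A_ann·L/Q = 2.555 s
t_cycle = t_ext + t_ret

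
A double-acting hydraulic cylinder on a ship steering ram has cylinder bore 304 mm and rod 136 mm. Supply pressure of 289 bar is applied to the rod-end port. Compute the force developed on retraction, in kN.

F ≈ 1680 kN

Rod-side annular area A_ann = π/4 × (304² − 136²) = 58060 mm^2
On retraction the pressure acts on the annular area (bore minus rod).
F = P × A_ann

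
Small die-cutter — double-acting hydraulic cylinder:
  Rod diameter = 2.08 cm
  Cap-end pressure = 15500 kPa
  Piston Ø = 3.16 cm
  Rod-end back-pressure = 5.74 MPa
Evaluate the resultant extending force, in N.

Cap-side area A_cap = π/4 × (3.16 cm)² = 7.843 cm^2
Rod-side annular area A_ann = π/4 × (3.16² − 2.08²) = 4.445 cm^2
Net thrust = P_cap·A_cap − P_rod·A_ann = 12160 N − 2551 N

F ≈ 9600 N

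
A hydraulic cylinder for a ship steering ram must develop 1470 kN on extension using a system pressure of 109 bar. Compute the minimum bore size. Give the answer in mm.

D ≈ 414 mm

Extension force acts on the full piston face: F = P × (π/4)D².
D = √(4F / (πP)) = √(4 × 1470 kN / (π × 109 bar))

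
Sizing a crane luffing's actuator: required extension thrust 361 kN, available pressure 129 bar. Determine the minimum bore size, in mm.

D ≈ 189 mm

Extension force acts on the full piston face: F = P × (π/4)D².
D = √(4F / (πP)) = √(4 × 361 kN / (π × 129 bar))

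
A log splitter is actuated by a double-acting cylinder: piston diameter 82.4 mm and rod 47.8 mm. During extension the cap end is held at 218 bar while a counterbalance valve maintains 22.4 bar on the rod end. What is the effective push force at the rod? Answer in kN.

F ≈ 108 kN

Cap-side area A_cap = π/4 × (82.4 mm)² = 5333 mm^2
Rod-side annular area A_ann = π/4 × (82.4² − 47.8²) = 3538 mm^2
Net thrust = P_cap·A_cap − P_rod·A_ann = 116.3 kN − 7.925 kN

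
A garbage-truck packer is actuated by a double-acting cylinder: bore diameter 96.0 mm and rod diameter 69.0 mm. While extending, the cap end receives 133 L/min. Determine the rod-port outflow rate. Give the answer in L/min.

Cap-side area A_cap = π/4 × (96.0 mm)² = 7238 mm^2
Rod-side annular area A_ann = π/4 × (96.0² − 69.0²) = 3499 mm^2
Piston speed v = Q_in/A_cap; rod-end outflow Q_out = v × A_ann = Q_in × A_ann/A_cap.

Q_out ≈ 64.3 L/min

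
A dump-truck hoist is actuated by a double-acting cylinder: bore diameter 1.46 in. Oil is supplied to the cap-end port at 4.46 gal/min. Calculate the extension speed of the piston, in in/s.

v ≈ 10.3 in/s

Cap-side area A_cap = π/4 × (1.46 in)² = 1.674 in^2
v = Q / A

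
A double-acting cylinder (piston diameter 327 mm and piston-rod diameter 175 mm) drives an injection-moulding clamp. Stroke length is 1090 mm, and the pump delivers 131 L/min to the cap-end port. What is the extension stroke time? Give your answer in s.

Cap-side area A_cap = π/4 × (327 mm)² = 83980 mm^2
Swept volume V = A × L; t = V / Q = A·L / Q

t ≈ 41.9 s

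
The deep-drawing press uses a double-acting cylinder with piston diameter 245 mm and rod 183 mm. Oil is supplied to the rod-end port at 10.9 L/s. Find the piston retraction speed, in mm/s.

Rod-side annular area A_ann = π/4 × (245² − 183²) = 20840 mm^2
Flow into the rod-end port fills the annular volume.
v = Q / A

v ≈ 523 mm/s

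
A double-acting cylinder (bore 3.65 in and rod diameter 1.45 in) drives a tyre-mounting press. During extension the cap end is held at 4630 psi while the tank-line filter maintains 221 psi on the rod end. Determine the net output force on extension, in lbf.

Cap-side area A_cap = π/4 × (3.65 in)² = 10.46 in^2
Rod-side annular area A_ann = π/4 × (3.65² − 1.45²) = 8.812 in^2
Net thrust = P_cap·A_cap − P_rod·A_ann = 48450 lbf − 1947 lbf

F ≈ 46500 lbf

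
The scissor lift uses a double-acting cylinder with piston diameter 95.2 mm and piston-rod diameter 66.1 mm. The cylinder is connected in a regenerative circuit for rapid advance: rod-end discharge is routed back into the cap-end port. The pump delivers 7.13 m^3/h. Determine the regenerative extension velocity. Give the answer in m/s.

In regeneration the rod-end outflow joins the pump flow into the cap end, so the net volume the pump must supply per unit advance equals the rod cross-section area.
Rod cross-section A_rod = π/4 × (66.1 mm)² = 3432 mm^2
v = Q_pump / A_rod

v ≈ 0.577 m/s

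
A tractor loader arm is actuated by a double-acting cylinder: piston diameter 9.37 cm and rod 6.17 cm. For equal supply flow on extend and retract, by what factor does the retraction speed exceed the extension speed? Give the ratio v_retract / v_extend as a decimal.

Cap-side area A_cap = π/4 × (9.37 cm)² = 68.96 cm^2
Rod-side annular area A_ann = π/4 × (9.37² − 6.17²) = 39.06 cm^2
For equal Q, v ∝ 1/A, so v_ret/v_ext = A_cap/A_ann.

v_ret/v_ext ≈ 1.77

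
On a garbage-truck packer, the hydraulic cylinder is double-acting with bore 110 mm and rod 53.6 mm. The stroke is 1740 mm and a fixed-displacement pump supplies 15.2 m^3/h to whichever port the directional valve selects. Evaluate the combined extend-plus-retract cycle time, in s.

t ≈ 6.90 s

Cap-side area A_cap = π/4 × (110 mm)² = 9503 mm^2
Rod-side annular area A_ann = π/4 × (110² − 53.6²) = 7247 mm^2
t_ext = A_cap·L/Q = 3.916 s
t_ret = A_ann·L/Q = 2.986 s
t_cycle = t_ext + t_ret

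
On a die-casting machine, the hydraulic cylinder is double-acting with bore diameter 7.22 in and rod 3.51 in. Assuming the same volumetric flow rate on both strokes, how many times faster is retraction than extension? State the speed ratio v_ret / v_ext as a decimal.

v_ret/v_ext ≈ 1.31

Cap-side area A_cap = π/4 × (7.22 in)² = 40.94 in^2
Rod-side annular area A_ann = π/4 × (7.22² − 3.51²) = 31.27 in^2
For equal Q, v ∝ 1/A, so v_ret/v_ext = A_cap/A_ann.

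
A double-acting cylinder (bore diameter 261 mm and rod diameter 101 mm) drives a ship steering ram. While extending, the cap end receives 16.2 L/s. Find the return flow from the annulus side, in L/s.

Q_out ≈ 13.8 L/s

Cap-side area A_cap = π/4 × (261 mm)² = 53500 mm^2
Rod-side annular area A_ann = π/4 × (261² − 101²) = 45490 mm^2
Piston speed v = Q_in/A_cap; rod-end outflow Q_out = v × A_ann = Q_in × A_ann/A_cap.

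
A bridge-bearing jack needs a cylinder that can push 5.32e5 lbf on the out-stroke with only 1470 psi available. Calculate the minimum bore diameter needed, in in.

Extension force acts on the full piston face: F = P × (π/4)D².
D = √(4F / (πP)) = √(4 × 5.32e5 lbf / (π × 1470 psi))

D ≈ 21.5 in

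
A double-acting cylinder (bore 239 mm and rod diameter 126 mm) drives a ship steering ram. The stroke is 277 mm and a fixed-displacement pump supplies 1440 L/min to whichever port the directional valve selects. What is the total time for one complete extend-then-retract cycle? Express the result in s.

t ≈ 0.892 s

Cap-side area A_cap = π/4 × (239 mm)² = 44860 mm^2
Rod-side annular area A_ann = π/4 × (239² − 126²) = 32390 mm^2
t_ext = A_cap·L/Q = 0.5178 s
t_ret = A_ann·L/Q = 0.3739 s
t_cycle = t_ext + t_ret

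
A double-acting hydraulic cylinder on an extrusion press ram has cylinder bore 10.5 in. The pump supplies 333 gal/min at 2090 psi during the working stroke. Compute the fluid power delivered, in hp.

W ≈ 406 hp

Hydraulic power = P × Q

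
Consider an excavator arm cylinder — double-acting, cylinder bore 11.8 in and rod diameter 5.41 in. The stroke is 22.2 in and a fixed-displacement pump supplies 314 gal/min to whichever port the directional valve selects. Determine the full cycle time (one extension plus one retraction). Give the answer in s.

t ≈ 3.59 s

Cap-side area A_cap = π/4 × (11.8 in)² = 109.4 in^2
Rod-side annular area A_ann = π/4 × (11.8² − 5.41²) = 86.37 in^2
t_ext = A_cap·L/Q = 2.008 s
t_ret = A_ann·L/Q = 1.586 s
t_cycle = t_ext + t_ret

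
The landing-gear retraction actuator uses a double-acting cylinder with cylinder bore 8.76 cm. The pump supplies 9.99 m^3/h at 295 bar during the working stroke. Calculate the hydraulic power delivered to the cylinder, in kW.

Hydraulic power = P × Q

W ≈ 81.9 kW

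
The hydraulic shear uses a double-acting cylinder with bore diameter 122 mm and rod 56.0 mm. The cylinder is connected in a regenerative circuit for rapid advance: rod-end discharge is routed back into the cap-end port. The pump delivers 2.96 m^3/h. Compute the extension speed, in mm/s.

v ≈ 334 mm/s

In regeneration the rod-end outflow joins the pump flow into the cap end, so the net volume the pump must supply per unit advance equals the rod cross-section area.
Rod cross-section A_rod = π/4 × (56.0 mm)² = 2463 mm^2
v = Q_pump / A_rod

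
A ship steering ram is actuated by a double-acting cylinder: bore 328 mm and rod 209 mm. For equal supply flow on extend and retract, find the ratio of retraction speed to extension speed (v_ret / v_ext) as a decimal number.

Cap-side area A_cap = π/4 × (328 mm)² = 84500 mm^2
Rod-side annular area A_ann = π/4 × (328² − 209²) = 50190 mm^2
For equal Q, v ∝ 1/A, so v_ret/v_ext = A_cap/A_ann.

v_ret/v_ext ≈ 1.68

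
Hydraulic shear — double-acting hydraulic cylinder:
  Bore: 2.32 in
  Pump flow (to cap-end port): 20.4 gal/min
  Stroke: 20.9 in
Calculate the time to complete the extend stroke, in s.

Cap-side area A_cap = π/4 × (2.32 in)² = 4.227 in^2
Swept volume V = A × L; t = V / Q = A·L / Q

t ≈ 1.12 s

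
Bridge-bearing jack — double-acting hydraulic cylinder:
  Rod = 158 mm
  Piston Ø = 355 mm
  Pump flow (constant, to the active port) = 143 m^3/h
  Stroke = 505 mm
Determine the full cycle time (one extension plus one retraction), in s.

t ≈ 2.27 s

Cap-side area A_cap = π/4 × (355 mm)² = 98980 mm^2
Rod-side annular area A_ann = π/4 × (355² − 158²) = 79370 mm^2
t_ext = A_cap·L/Q = 1.258 s
t_ret = A_ann·L/Q = 1.009 s
t_cycle = t_ext + t_ret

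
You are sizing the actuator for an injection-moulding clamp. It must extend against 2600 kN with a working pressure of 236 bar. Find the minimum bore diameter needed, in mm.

Extension force acts on the full piston face: F = P × (π/4)D².
D = √(4F / (πP)) = √(4 × 2600 kN / (π × 236 bar))

D ≈ 375 mm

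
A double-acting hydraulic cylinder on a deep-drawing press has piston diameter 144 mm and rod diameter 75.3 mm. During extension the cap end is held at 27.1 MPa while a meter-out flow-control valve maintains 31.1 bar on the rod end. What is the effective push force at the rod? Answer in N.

Cap-side area A_cap = π/4 × (144 mm)² = 16290 mm^2
Rod-side annular area A_ann = π/4 × (144² − 75.3²) = 11830 mm^2
Net thrust = P_cap·A_cap − P_rod·A_ann = 4.414e5 N − 36800 N

F ≈ 4.05e5 N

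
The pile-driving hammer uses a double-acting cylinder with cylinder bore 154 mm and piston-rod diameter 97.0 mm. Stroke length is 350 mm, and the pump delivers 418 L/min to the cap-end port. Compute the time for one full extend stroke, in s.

t ≈ 0.936 s

Cap-side area A_cap = π/4 × (154 mm)² = 18630 mm^2
Swept volume V = A × L; t = V / Q = A·L / Q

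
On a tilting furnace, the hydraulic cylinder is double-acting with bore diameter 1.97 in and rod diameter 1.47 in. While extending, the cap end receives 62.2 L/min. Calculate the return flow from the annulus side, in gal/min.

Q_out ≈ 7.28 gal/min

Cap-side area A_cap = π/4 × (1.97 in)² = 3.048 in^2
Rod-side annular area A_ann = π/4 × (1.97² − 1.47²) = 1.351 in^2
Piston speed v = Q_in/A_cap; rod-end outflow Q_out = v × A_ann = Q_in × A_ann/A_cap.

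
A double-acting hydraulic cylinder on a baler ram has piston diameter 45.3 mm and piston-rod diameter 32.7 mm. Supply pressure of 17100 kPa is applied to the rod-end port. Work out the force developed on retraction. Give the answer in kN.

F ≈ 13.2 kN

Rod-side annular area A_ann = π/4 × (45.3² − 32.7²) = 771.9 mm^2
On retraction the pressure acts on the annular area (bore minus rod).
F = P × A_ann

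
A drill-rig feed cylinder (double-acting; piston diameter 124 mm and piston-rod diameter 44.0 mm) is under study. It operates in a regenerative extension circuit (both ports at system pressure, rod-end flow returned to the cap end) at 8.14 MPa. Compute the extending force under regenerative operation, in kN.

With equal pressure on both faces, forces on the annular region cancel; the net push is pressure × rod cross-section.
Rod cross-section A_rod = π/4 × (44.0 mm)² = 1521 mm^2
F = P × A_rod

F ≈ 12.4 kN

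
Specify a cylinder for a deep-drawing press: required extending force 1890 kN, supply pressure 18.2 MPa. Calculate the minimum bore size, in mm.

Extension force acts on the full piston face: F = P × (π/4)D².
D = √(4F / (πP)) = √(4 × 1890 kN / (π × 18.2 MPa))

D ≈ 364 mm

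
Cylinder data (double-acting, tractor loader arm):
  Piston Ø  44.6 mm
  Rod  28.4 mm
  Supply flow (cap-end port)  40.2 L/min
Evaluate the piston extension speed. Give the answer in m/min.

v ≈ 25.7 m/min

Cap-side area A_cap = π/4 × (44.6 mm)² = 1562 mm^2
v = Q / A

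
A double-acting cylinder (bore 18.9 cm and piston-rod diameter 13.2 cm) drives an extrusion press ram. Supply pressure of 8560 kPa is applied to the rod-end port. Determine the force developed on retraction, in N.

F ≈ 1.23e5 N

Rod-side annular area A_ann = π/4 × (18.9² − 13.2²) = 143.7 cm^2
On retraction the pressure acts on the annular area (bore minus rod).
F = P × A_ann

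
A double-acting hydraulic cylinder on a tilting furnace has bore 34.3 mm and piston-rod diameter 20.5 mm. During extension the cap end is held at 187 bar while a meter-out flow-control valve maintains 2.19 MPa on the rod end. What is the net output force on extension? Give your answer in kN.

Cap-side area A_cap = π/4 × (34.3 mm)² = 924.0 mm^2
Rod-side annular area A_ann = π/4 × (34.3² − 20.5²) = 593.9 mm^2
Net thrust = P_cap·A_cap − P_rod·A_ann = 17.28 kN − 1.301 kN

F ≈ 16.0 kN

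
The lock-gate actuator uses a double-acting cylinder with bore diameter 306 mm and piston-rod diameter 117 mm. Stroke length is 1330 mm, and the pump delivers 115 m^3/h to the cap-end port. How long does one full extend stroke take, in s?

t ≈ 3.06 s

Cap-side area A_cap = π/4 × (306 mm)² = 73540 mm^2
Swept volume V = A × L; t = V / Q = A·L / Q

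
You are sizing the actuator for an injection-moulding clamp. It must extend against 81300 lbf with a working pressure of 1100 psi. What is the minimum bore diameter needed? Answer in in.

Extension force acts on the full piston face: F = P × (π/4)D².
D = √(4F / (πP)) = √(4 × 81300 lbf / (π × 1100 psi))

D ≈ 9.70 in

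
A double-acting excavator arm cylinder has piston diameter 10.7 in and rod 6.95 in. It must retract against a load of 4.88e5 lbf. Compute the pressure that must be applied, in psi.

P ≈ 9390 psi

Rod-side annular area A_ann = π/4 × (10.7² − 6.95²) = 51.98 in^2
Retraction: pressure acts on the annular area.
P = F / A = 4.88e5 lbf / A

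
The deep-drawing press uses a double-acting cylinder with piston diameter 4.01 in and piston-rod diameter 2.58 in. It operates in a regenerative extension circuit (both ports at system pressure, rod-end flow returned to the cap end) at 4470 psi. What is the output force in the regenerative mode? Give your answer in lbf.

With equal pressure on both faces, forces on the annular region cancel; the net push is pressure × rod cross-section.
Rod cross-section A_rod = π/4 × (2.58 in)² = 5.228 in^2
F = P × A_rod

F ≈ 23400 lbf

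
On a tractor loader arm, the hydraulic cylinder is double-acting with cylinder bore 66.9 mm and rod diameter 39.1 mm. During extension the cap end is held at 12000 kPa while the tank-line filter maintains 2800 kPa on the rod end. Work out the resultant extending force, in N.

F ≈ 35700 N

Cap-side area A_cap = π/4 × (66.9 mm)² = 3515 mm^2
Rod-side annular area A_ann = π/4 × (66.9² − 39.1²) = 2314 mm^2
Net thrust = P_cap·A_cap − P_rod·A_ann = 42180 N − 6480 N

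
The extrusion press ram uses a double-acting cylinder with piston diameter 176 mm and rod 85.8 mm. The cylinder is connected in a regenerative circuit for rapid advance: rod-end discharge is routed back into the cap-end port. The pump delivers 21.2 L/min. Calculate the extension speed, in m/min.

In regeneration the rod-end outflow joins the pump flow into the cap end, so the net volume the pump must supply per unit advance equals the rod cross-section area.
Rod cross-section A_rod = π/4 × (85.8 mm)² = 5782 mm^2
v = Q_pump / A_rod

v ≈ 3.67 m/min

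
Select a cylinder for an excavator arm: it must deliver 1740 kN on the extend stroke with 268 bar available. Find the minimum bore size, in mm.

D ≈ 288 mm

Extension force acts on the full piston face: F = P × (π/4)D².
D = √(4F / (πP)) = √(4 × 1740 kN / (π × 268 bar))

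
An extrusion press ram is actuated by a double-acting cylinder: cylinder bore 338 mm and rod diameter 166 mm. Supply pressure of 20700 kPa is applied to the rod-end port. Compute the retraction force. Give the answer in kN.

F ≈ 1410 kN

Rod-side annular area A_ann = π/4 × (338² − 166²) = 68080 mm^2
On retraction the pressure acts on the annular area (bore minus rod).
F = P × A_ann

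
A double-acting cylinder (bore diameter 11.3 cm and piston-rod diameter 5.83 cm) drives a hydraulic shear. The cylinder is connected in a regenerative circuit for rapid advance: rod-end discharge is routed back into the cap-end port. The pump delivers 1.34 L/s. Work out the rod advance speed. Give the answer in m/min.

In regeneration the rod-end outflow joins the pump flow into the cap end, so the net volume the pump must supply per unit advance equals the rod cross-section area.
Rod cross-section A_rod = π/4 × (5.83 cm)² = 26.69 cm^2
v = Q_pump / A_rod

v ≈ 30.1 m/min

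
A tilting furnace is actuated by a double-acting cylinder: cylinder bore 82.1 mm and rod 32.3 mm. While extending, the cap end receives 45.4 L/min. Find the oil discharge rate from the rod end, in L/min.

Cap-side area A_cap = π/4 × (82.1 mm)² = 5294 mm^2
Rod-side annular area A_ann = π/4 × (82.1² − 32.3²) = 4475 mm^2
Piston speed v = Q_in/A_cap; rod-end outflow Q_out = v × A_ann = Q_in × A_ann/A_cap.

Q_out ≈ 38.4 L/min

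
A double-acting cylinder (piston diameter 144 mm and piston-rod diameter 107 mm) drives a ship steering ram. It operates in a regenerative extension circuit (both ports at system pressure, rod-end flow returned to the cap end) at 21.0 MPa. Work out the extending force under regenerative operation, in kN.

With equal pressure on both faces, forces on the annular region cancel; the net push is pressure × rod cross-section.
Rod cross-section A_rod = π/4 × (107 mm)² = 8992 mm^2
F = P × A_rod

F ≈ 189 kN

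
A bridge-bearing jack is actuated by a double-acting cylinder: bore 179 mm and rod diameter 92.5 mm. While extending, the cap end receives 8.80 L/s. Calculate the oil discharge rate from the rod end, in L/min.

Q_out ≈ 387 L/min

Cap-side area A_cap = π/4 × (179 mm)² = 25160 mm^2
Rod-side annular area A_ann = π/4 × (179² − 92.5²) = 18440 mm^2
Piston speed v = Q_in/A_cap; rod-end outflow Q_out = v × A_ann = Q_in × A_ann/A_cap.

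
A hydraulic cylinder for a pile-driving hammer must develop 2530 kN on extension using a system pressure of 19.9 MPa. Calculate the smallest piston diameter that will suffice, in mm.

D ≈ 402 mm

Extension force acts on the full piston face: F = P × (π/4)D².
D = √(4F / (πP)) = √(4 × 2530 kN / (π × 19.9 MPa))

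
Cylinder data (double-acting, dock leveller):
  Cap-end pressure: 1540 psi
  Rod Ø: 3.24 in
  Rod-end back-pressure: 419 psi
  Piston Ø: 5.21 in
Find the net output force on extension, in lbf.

F ≈ 27400 lbf

Cap-side area A_cap = π/4 × (5.21 in)² = 21.32 in^2
Rod-side annular area A_ann = π/4 × (5.21² − 3.24²) = 13.07 in^2
Net thrust = P_cap·A_cap − P_rod·A_ann = 32830 lbf − 5478 lbf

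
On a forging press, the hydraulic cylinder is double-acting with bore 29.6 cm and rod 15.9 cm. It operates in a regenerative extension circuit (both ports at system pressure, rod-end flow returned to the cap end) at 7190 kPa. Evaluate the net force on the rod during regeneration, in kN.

With equal pressure on both faces, forces on the annular region cancel; the net push is pressure × rod cross-section.
Rod cross-section A_rod = π/4 × (15.9 cm)² = 198.6 cm^2
F = P × A_rod

F ≈ 143 kN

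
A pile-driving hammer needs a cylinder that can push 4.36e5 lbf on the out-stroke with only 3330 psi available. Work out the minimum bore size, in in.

Extension force acts on the full piston face: F = P × (π/4)D².
D = √(4F / (πP)) = √(4 × 4.36e5 lbf / (π × 3330 psi))

D ≈ 12.9 in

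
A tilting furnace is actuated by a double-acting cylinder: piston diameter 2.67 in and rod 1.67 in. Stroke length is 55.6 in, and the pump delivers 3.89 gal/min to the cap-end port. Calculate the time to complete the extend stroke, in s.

Cap-side area A_cap = π/4 × (2.67 in)² = 5.599 in^2
Swept volume V = A × L; t = V / Q = A·L / Q

t ≈ 20.8 s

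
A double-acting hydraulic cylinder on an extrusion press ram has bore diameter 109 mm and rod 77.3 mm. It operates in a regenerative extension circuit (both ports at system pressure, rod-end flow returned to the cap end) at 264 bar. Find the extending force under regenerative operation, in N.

With equal pressure on both faces, forces on the annular region cancel; the net push is pressure × rod cross-section.
Rod cross-section A_rod = π/4 × (77.3 mm)² = 4693 mm^2
F = P × A_rod

F ≈ 1.24e5 N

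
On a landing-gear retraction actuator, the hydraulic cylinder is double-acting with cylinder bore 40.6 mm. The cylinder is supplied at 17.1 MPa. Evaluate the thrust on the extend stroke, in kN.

Cap-side area A_cap = π/4 × (40.6 mm)² = 1295 mm^2
F = P × A_cap = 17.1 MPa × A_cap

F ≈ 22.1 kN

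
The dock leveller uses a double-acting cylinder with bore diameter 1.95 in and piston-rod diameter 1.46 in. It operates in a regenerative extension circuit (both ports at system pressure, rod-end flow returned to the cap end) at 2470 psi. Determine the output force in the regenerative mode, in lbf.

F ≈ 4140 lbf

With equal pressure on both faces, forces on the annular region cancel; the net push is pressure × rod cross-section.
Rod cross-section A_rod = π/4 × (1.46 in)² = 1.674 in^2
F = P × A_rod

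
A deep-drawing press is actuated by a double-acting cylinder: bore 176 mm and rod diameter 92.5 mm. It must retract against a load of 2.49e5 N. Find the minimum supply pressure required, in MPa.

Rod-side annular area A_ann = π/4 × (176² − 92.5²) = 17610 mm^2
Retraction: pressure acts on the annular area.
P = F / A = 2.49e5 N / A

P ≈ 14.1 MPa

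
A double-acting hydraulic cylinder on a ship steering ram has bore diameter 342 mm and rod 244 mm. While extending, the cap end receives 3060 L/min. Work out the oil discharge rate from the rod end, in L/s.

Cap-side area A_cap = π/4 × (342 mm)² = 91860 mm^2
Rod-side annular area A_ann = π/4 × (342² − 244²) = 45100 mm^2
Piston speed v = Q_in/A_cap; rod-end outflow Q_out = v × A_ann = Q_in × A_ann/A_cap.

Q_out ≈ 25.0 L/s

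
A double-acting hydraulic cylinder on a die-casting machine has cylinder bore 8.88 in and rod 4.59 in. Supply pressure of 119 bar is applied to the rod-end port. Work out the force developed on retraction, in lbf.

F ≈ 78300 lbf

Rod-side annular area A_ann = π/4 × (8.88² − 4.59²) = 45.39 in^2
On retraction the pressure acts on the annular area (bore minus rod).
F = P × A_ann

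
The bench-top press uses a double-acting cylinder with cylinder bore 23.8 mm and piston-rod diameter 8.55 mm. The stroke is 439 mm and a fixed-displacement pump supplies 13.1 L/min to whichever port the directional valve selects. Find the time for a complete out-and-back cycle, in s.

t ≈ 1.67 s

Cap-side area A_cap = π/4 × (23.8 mm)² = 444.9 mm^2
Rod-side annular area A_ann = π/4 × (23.8² − 8.55²) = 387.5 mm^2
t_ext = A_cap·L/Q = 0.8945 s
t_ret = A_ann·L/Q = 0.7791 s
t_cycle = t_ext + t_ret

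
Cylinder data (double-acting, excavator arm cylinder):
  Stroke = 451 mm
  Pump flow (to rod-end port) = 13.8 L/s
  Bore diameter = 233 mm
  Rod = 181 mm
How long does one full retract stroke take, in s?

t ≈ 0.553 s

Rod-side annular area A_ann = π/4 × (233² − 181²) = 16910 mm^2
Swept volume V = A × L; t = V / Q = A·L / Q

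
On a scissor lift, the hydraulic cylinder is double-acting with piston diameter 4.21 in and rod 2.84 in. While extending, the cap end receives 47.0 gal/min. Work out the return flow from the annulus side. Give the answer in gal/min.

Cap-side area A_cap = π/4 × (4.21 in)² = 13.92 in^2
Rod-side annular area A_ann = π/4 × (4.21² − 2.84²) = 7.586 in^2
Piston speed v = Q_in/A_cap; rod-end outflow Q_out = v × A_ann = Q_in × A_ann/A_cap.

Q_out ≈ 25.6 gal/min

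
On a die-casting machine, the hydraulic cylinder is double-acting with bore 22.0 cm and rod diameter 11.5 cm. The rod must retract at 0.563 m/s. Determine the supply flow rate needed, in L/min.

Q ≈ 933 L/min

Rod-side annular area A_ann = π/4 × (22.0² − 11.5²) = 276.3 cm^2
Q = A × v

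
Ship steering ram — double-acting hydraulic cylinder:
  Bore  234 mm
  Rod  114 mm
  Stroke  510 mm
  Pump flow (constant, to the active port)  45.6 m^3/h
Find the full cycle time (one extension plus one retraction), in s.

t ≈ 3.05 s

Cap-side area A_cap = π/4 × (234 mm)² = 43010 mm^2
Rod-side annular area A_ann = π/4 × (234² − 114²) = 32800 mm^2
t_ext = A_cap·L/Q = 1.732 s
t_ret = A_ann·L/Q = 1.321 s
t_cycle = t_ext + t_ret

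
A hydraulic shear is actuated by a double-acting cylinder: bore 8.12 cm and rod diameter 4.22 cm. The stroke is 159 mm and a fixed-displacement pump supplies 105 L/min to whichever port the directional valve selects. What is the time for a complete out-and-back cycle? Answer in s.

Cap-side area A_cap = π/4 × (8.12 cm)² = 51.78 cm^2
Rod-side annular area A_ann = π/4 × (8.12² − 4.22²) = 37.80 cm^2
t_ext = A_cap·L/Q = 0.4705 s
t_ret = A_ann·L/Q = 0.3434 s
t_cycle = t_ext + t_ret

t ≈ 0.814 s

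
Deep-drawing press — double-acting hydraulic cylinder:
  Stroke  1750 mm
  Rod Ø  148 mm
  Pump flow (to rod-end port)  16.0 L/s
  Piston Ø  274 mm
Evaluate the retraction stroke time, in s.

t ≈ 4.57 s

Rod-side annular area A_ann = π/4 × (274² − 148²) = 41760 mm^2
Swept volume V = A × L; t = V / Q = A·L / Q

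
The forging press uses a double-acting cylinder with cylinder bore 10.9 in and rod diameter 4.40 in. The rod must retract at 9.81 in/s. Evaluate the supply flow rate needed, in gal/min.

Q ≈ 199 gal/min

Rod-side annular area A_ann = π/4 × (10.9² − 4.40²) = 78.11 in^2
Q = A × v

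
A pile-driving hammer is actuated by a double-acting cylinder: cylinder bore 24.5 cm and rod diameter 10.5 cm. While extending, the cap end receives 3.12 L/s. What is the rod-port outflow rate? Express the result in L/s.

Cap-side area A_cap = π/4 × (24.5 cm)² = 471.4 cm^2
Rod-side annular area A_ann = π/4 × (24.5² − 10.5²) = 384.8 cm^2
Piston speed v = Q_in/A_cap; rod-end outflow Q_out = v × A_ann = Q_in × A_ann/A_cap.

Q_out ≈ 2.55 L/s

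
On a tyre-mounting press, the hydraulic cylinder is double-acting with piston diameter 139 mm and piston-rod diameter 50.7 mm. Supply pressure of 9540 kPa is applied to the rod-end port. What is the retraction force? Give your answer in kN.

Rod-side annular area A_ann = π/4 × (139² − 50.7²) = 13160 mm^2
On retraction the pressure acts on the annular area (bore minus rod).
F = P × A_ann

F ≈ 126 kN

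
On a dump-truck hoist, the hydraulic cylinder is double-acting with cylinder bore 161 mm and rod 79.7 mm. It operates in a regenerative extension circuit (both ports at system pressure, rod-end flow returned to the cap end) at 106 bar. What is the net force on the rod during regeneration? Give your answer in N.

F ≈ 52900 N

With equal pressure on both faces, forces on the annular region cancel; the net push is pressure × rod cross-section.
Rod cross-section A_rod = π/4 × (79.7 mm)² = 4989 mm^2
F = P × A_rod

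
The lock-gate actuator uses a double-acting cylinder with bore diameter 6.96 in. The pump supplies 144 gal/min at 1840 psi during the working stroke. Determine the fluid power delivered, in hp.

W ≈ 155 hp

Hydraulic power = P × Q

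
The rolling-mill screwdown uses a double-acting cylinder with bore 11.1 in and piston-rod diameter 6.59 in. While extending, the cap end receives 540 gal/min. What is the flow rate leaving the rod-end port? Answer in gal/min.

Q_out ≈ 350 gal/min

Cap-side area A_cap = π/4 × (11.1 in)² = 96.77 in^2
Rod-side annular area A_ann = π/4 × (11.1² − 6.59²) = 62.66 in^2
Piston speed v = Q_in/A_cap; rod-end outflow Q_out = v × A_ann = Q_in × A_ann/A_cap.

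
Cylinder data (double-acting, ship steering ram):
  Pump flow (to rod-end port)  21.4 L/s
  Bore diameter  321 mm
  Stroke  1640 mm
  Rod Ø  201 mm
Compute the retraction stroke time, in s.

Rod-side annular area A_ann = π/4 × (321² − 201²) = 49200 mm^2
Swept volume V = A × L; t = V / Q = A·L / Q

t ≈ 3.77 s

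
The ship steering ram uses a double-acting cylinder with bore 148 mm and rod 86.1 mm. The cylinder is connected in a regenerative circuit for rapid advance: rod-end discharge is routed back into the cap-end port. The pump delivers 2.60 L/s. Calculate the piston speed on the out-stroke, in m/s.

In regeneration the rod-end outflow joins the pump flow into the cap end, so the net volume the pump must supply per unit advance equals the rod cross-section area.
Rod cross-section A_rod = π/4 × (86.1 mm)² = 5822 mm^2
v = Q_pump / A_rod

v ≈ 0.447 m/s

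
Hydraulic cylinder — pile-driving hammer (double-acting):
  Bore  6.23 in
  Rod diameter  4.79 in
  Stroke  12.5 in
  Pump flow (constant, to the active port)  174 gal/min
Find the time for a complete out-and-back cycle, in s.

t ≈ 0.801 s

Cap-side area A_cap = π/4 × (6.23 in)² = 30.48 in^2
Rod-side annular area A_ann = π/4 × (6.23² − 4.79²) = 12.46 in^2
t_ext = A_cap·L/Q = 0.5688 s
t_ret = A_ann·L/Q = 0.2326 s
t_cycle = t_ext + t_ret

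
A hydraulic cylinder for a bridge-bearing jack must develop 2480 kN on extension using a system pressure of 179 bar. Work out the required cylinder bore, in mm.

Extension force acts on the full piston face: F = P × (π/4)D².
D = √(4F / (πP)) = √(4 × 2480 kN / (π × 179 bar))

D ≈ 420 mm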